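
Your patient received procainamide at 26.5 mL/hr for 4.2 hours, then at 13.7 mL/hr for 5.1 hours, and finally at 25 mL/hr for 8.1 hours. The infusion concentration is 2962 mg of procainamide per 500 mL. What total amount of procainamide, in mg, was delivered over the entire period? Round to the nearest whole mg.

2273 mg

Concentration = 2962 mg ÷ 500 mL = 5.924 mg/mL
Stage 1: 26.5 mL/hr × 4.2 hr = 111.3 mL → 111.3 mL × 5.924 mg/mL = 659.3412 mg
Stage 2: 13.7 mL/hr × 5.1 hr = 69.87 mL → 69.87 mL × 5.924 mg/mL = 413.9099 mg
Stage 3: 25 mL/hr × 8.1 hr = 202.5 mL → 202.5 mL × 5.924 mg/mL = 1199.61 mg
Total = 659.3412 + 413.9099 + 1199.61 = 2272.861 mg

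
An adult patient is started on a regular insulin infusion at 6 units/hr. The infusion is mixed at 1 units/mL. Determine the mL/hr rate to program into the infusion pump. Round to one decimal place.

6.0 mL/hr

Rate = 6 units/hr ÷ 1 units/mL = 6 mL/hr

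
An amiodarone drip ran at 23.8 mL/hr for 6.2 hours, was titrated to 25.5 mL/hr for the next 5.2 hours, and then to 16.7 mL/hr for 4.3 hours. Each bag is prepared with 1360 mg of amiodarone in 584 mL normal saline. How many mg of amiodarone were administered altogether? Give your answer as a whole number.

820 mg

Concentration = 1360 mg ÷ 584 mL = 2.328767 mg/mL
Stage 1: 23.8 mL/hr × 6.2 hr = 147.56 mL → 147.56 mL × 2.328767 mg/mL = 343.6329 mg
Stage 2: 25.5 mL/hr × 5.2 hr = 132.6 mL → 132.6 mL × 2.328767 mg/mL = 308.7945 mg
Stage 3: 16.7 mL/hr × 4.3 hr = 71.81 mL → 71.81 mL × 2.328767 mg/mL = 167.2288 mg
Total = 343.6329 + 308.7945 + 167.2288 = 819.6562 mg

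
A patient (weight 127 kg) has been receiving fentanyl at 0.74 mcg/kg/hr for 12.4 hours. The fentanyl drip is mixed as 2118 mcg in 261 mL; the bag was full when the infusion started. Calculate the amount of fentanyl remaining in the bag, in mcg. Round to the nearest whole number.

Dose = 0.74 mcg/kg/hr × 127 kg = 93.98 mcg/hr
Concentration = 2118 mcg ÷ 261 mL = 8.114943 mcg/mL
Rate = 93.98 mcg/hr ÷ 8.114943 mcg/mL = 11.5811 mL/hr
Volume infused = 11.5811 mL/hr × 12.4 hr = 143.6057 mL
Volume remaining = 261 − 143.6057 = 117.3943 mL
Drug remaining = 117.3943 mL × 8.114943 mcg/mL = 952.648 mcg

953 mcg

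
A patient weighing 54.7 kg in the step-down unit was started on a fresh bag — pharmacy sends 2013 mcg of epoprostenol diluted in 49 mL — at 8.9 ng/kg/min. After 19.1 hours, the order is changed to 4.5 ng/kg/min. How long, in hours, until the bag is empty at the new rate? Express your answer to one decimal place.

Initial rate:
Dose = 8.9 ng/kg/min × 54.7 kg = 486.83 ng/min
486.83 ng/min × 60 min/hr = 29209.8 ng/hr
Concentration = 2013 mcg ÷ 49 mL = 41.08163 mcg/mL = 41081.63 ng/mL
Rate = 29209.8 ng/hr ÷ 41081.63 ng/mL = 0.7110185 mL/hr
Volume infused so far = 0.7110185 mL/hr × 19.1 hr = 13.58045 mL
Volume remaining = 49 − 13.58045 = 35.41955 mL
New rate:
Dose = 4.5 ng/kg/min × 54.7 kg = 246.15 ng/min
246.15 ng/min × 60 min/hr = 14769 ng/hr
Rate = 14769 ng/hr ÷ 41081.63 ng/mL = 0.3595037 mL/hr
Time remaining = 35.41955 mL ÷ 0.3595037 mL/hr = 98.52345 hr

98.5 hours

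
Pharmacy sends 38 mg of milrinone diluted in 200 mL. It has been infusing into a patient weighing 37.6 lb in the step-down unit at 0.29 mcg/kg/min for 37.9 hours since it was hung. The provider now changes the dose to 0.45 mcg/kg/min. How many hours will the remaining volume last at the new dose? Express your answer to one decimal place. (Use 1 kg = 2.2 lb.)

Initial rate:
Weight = 37.6 lb ÷ 2.2 lb/kg = 17.09091 kg
Dose = 0.29 mcg/kg/min × 17.09091 kg = 4.956364 mcg/min
4.956364 mcg/min × 60 min/hr = 297.3818 mcg/hr
Concentration = 38 mg ÷ 200 mL = 0.19 mg/mL = 190 mcg/mL
Rate = 297.3818 mcg/hr ÷ 190 mcg/mL = 1.565167 mL/hr
Volume infused so far = 1.565167 mL/hr × 37.9 hr = 59.31985 mL
Volume remaining = 200 − 59.31985 = 140.6802 mL
New rate:
Dose = 0.45 mcg/kg/min × 17.09091 kg = 7.690909 mcg/min
7.690909 mcg/min × 60 min/hr = 461.4545 mcg/hr
Rate = 461.4545 mcg/hr ÷ 190 mcg/mL = 2.428708 mL/hr
Time remaining = 140.6802 mL ÷ 2.428708 mL/hr = 57.92386 hr

57.9 hours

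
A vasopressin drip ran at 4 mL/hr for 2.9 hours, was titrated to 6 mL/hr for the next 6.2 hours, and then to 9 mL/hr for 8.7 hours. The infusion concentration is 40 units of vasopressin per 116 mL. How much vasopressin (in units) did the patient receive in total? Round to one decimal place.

Concentration = 40 units ÷ 116 mL = 0.3448276 units/mL
Stage 1: 4 mL/hr × 2.9 hr = 11.6 mL → 11.6 mL × 0.3448276 units/mL = 4 units
Stage 2: 6 mL/hr × 6.2 hr = 37.2 mL → 37.2 mL × 0.3448276 units/mL = 12.82759 units
Stage 3: 9 mL/hr × 8.7 hr = 78.3 mL → 78.3 mL × 0.3448276 units/mL = 27 units
Total = 4 + 12.82759 + 27 = 43.82759 units

43.8 units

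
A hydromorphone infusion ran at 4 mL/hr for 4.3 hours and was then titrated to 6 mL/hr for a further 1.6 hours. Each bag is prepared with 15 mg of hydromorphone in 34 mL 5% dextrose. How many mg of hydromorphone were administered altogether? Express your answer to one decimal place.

Concentration = 15 mg ÷ 34 mL = 0.4411765 mg/mL
Stage 1: 4 mL/hr × 4.3 hr = 17.2 mL → 17.2 mL × 0.4411765 mg/mL = 7.588235 mg
Stage 2: 6 mL/hr × 1.6 hr = 9.6 mL → 9.6 mL × 0.4411765 mg/mL = 4.235294 mg
Total = 7.588235 + 4.235294 = 11.82353 mg

11.8 mg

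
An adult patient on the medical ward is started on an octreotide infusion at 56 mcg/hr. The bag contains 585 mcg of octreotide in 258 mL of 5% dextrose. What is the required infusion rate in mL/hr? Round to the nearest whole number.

25 mL/hr

Concentration = 585 mcg ÷ 258 mL = 2.267442 mcg/mL
Rate = 56 mcg/hr ÷ 2.267442 mcg/mL = 24.69744 mL/hr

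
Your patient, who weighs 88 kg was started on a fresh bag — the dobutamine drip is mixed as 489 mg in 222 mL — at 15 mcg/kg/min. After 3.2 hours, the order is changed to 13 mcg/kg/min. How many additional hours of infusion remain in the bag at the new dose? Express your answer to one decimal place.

Initial rate:
Dose = 15 mcg/kg/min × 88 kg = 1320 mcg/min
1320 mcg/min × 60 min/hr = 79200 mcg/hr
Concentration = 489 mg ÷ 222 mL = 2.202703 mg/mL = 2202.703 mcg/mL
Rate = 79200 mcg/hr ÷ 2202.703 mcg/mL = 35.95583 mL/hr
Volume infused so far = 35.95583 mL/hr × 3.2 hr = 115.0587 mL
Volume remaining = 222 − 115.0587 = 106.9413 mL
New rate:
Dose = 13 mcg/kg/min × 88 kg = 1144 mcg/min
1144 mcg/min × 60 min/hr = 68640 mcg/hr
Rate = 68640 mcg/hr ÷ 2202.703 mcg/mL = 31.16172 mL/hr
Time remaining = 106.9413 mL ÷ 31.16172 mL/hr = 3.431818 hr

3.4 hours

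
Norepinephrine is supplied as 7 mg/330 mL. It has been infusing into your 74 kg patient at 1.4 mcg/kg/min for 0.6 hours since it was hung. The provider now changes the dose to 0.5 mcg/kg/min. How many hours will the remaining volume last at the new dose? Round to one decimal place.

Initial rate:
Dose = 1.4 mcg/kg/min × 74 kg = 103.6 mcg/min
103.6 mcg/min × 60 min/hr = 6216 mcg/hr
Concentration = 7 mg ÷ 330 mL = 0.02121212 mg/mL = 21.21212 mcg/mL
Rate = 6216 mcg/hr ÷ 21.21212 mcg/mL = 293.04 mL/hr
Volume infused so far = 293.04 mL/hr × 0.6 hr = 175.824 mL
Volume remaining = 330 − 175.824 = 154.176 mL
New rate:
Dose = 0.5 mcg/kg/min × 74 kg = 37 mcg/min
37 mcg/min × 60 min/hr = 2220 mcg/hr
Rate = 2220 mcg/hr ÷ 21.21212 mcg/mL = 104.6571 mL/hr
Time remaining = 154.176 mL ÷ 104.6571 mL/hr = 1.473153 hr

1.5 hours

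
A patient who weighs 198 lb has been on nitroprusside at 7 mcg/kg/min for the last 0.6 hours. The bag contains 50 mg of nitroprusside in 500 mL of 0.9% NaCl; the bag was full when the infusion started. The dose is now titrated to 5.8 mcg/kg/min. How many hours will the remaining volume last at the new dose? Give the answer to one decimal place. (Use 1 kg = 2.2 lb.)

Initial rate:
Weight = 198 lb ÷ 2.2 lb/kg = 90 kg
Dose = 7 mcg/kg/min × 90 kg = 630 mcg/min
630 mcg/min × 60 min/hr = 37800 mcg/hr
Concentration = 50 mg ÷ 500 mL = 0.1 mg/mL = 100 mcg/mL
Rate = 37800 mcg/hr ÷ 100 mcg/mL = 378 mL/hr
Volume infused so far = 378 mL/hr × 0.6 hr = 226.8 mL
Volume remaining = 500 − 226.8 = 273.2 mL
New rate:
Dose = 5.8 mcg/kg/min × 90 kg = 522 mcg/min
522 mcg/min × 60 min/hr = 31320 mcg/hr
Rate = 31320 mcg/hr ÷ 100 mcg/mL = 313.2 mL/hr
Time remaining = 273.2 mL ÷ 313.2 mL/hr = 0.8722861 hr

0.9 hours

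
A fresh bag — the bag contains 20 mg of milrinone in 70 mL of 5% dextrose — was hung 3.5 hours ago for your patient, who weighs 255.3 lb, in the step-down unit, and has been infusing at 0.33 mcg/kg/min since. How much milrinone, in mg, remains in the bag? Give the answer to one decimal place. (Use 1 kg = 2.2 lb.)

12.0 mg

Weight = 255.3 lb ÷ 2.2 lb/kg = 116.0455 kg
Dose = 0.33 mcg/kg/min × 116.0455 kg = 38.295 mcg/min
38.295 mcg/min × 60 min/hr = 2297.7 mcg/hr
Concentration = 20 mg ÷ 70 mL = 0.2857143 mg/mL = 285.7143 mcg/mL
Rate = 2297.7 mcg/hr ÷ 285.7143 mcg/mL = 8.04195 mL/hr
Volume infused = 8.04195 mL/hr × 3.5 hr = 28.14682 mL
Volume remaining = 70 − 28.14682 = 41.85318 mL
Drug remaining = 41.85318 mL × 285.7143 mcg/mL = 11958.05 mcg = 11.95805 mg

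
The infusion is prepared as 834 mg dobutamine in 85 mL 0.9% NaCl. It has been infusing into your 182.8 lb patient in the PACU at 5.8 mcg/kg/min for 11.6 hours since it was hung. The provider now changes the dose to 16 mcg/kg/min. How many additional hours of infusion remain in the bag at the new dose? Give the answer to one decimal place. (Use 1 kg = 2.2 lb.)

Initial rate:
Weight = 182.8 lb ÷ 2.2 lb/kg = 83.09091 kg
Dose = 5.8 mcg/kg/min × 83.09091 kg = 481.9273 mcg/min
481.9273 mcg/min × 60 min/hr = 28915.64 mcg/hr
Concentration = 834 mg ÷ 85 mL = 9.811765 mg/mL = 9811.765 mcg/mL
Rate = 28915.64 mcg/hr ÷ 9811.765 mcg/mL = 2.947037 mL/hr
Volume infused so far = 2.947037 mL/hr × 11.6 hr = 34.18563 mL
Volume remaining = 85 − 34.18563 = 50.81437 mL
New rate:
Dose = 16 mcg/kg/min × 83.09091 kg = 1329.455 mcg/min
1329.455 mcg/min × 60 min/hr = 79767.27 mcg/hr
Rate = 79767.27 mcg/hr ÷ 9811.765 mcg/mL = 8.129758 mL/hr
Time remaining = 50.81437 mL ÷ 8.129758 mL/hr = 6.250416 hr

6.3 hours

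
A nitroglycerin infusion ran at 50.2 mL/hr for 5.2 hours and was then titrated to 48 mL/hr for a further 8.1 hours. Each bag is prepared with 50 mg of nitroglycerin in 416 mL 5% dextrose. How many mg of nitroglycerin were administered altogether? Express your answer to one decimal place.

78.1 mg

Concentration = 50 mg ÷ 416 mL = 0.1201923 mg/mL
Stage 1: 50.2 mL/hr × 5.2 hr = 261.04 mL → 261.04 mL × 0.1201923 mg/mL = 31.375 mg
Stage 2: 48 mL/hr × 8.1 hr = 388.8 mL → 388.8 mL × 0.1201923 mg/mL = 46.73077 mg
Total = 31.375 + 46.73077 = 78.10577 mg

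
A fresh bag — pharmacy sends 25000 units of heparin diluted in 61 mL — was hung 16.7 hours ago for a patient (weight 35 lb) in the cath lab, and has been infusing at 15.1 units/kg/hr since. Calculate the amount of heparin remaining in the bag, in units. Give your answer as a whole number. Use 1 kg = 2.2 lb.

Weight = 35 lb ÷ 2.2 lb/kg = 15.90909 kg
Dose = 15.1 units/kg/hr × 15.90909 kg = 240.2273 units/hr
Concentration = 25000 units ÷ 61 mL = 409.8361 units/mL
Rate = 240.2273 units/hr ÷ 409.8361 units/mL = 0.5861545 mL/hr
Volume infused = 0.5861545 mL/hr × 16.7 hr = 9.788781 mL
Volume remaining = 61 − 9.788781 = 51.21122 mL
Drug remaining = 51.21122 mL × 409.8361 units/mL = 20988.2 units

20988 units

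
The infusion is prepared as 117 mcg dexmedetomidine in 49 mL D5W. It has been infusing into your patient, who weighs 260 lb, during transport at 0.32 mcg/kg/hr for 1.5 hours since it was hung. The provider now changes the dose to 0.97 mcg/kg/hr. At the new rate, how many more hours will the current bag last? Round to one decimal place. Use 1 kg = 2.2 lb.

Initial rate:
Weight = 260 lb ÷ 2.2 lb/kg = 118.1818 kg
Dose = 0.32 mcg/kg/hr × 118.1818 kg = 37.81818 mcg/hr
Concentration = 117 mcg ÷ 49 mL = 2.387755 mcg/mL
Rate = 37.81818 mcg/hr ÷ 2.387755 mcg/mL = 15.83838 mL/hr
Volume infused so far = 15.83838 mL/hr × 1.5 hr = 23.75758 mL
Volume remaining = 49 − 23.75758 = 25.24242 mL
New rate:
Dose = 0.97 mcg/kg/hr × 118.1818 kg = 114.6364 mcg/hr
Rate = 114.6364 mcg/hr ÷ 2.387755 mcg/mL = 48.0101 mL/hr
Time remaining = 25.24242 mL ÷ 48.0101 mL/hr = 0.5257732 hr

0.5 hours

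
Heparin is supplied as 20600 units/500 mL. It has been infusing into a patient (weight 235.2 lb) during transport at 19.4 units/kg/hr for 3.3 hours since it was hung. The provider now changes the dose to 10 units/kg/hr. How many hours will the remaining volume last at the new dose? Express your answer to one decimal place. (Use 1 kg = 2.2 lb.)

12.9 hours

Initial rate:
Weight = 235.2 lb ÷ 2.2 lb/kg = 106.9091 kg
Dose = 19.4 units/kg/hr × 106.9091 kg = 2074.036 units/hr
Concentration = 20600 units ÷ 500 mL = 41.2 units/mL
Rate = 2074.036 units/hr ÷ 41.2 units/mL = 50.34069 mL/hr
Volume infused so far = 50.34069 mL/hr × 3.3 hr = 166.1243 mL
Volume remaining = 500 − 166.1243 = 333.8757 mL
New rate:
Dose = 10 units/kg/hr × 106.9091 kg = 1069.091 units/hr
Rate = 1069.091 units/hr ÷ 41.2 units/mL = 25.94881 mL/hr
Time remaining = 333.8757 mL ÷ 25.94881 mL/hr = 12.86671 hr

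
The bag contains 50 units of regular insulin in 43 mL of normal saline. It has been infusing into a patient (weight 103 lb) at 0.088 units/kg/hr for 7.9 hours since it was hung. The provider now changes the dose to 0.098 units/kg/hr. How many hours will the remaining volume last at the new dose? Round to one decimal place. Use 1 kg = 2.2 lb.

Initial rate:
Weight = 103 lb ÷ 2.2 lb/kg = 46.81818 kg
Dose = 0.088 units/kg/hr × 46.81818 kg = 4.12 units/hr
Concentration = 50 units ÷ 43 mL = 1.162791 units/mL
Rate = 4.12 units/hr ÷ 1.162791 units/mL = 3.5432 mL/hr
Volume infused so far = 3.5432 mL/hr × 7.9 hr = 27.99128 mL
Volume remaining = 43 − 27.99128 = 15.00872 mL
New rate:
Dose = 0.098 units/kg/hr × 46.81818 kg = 4.588182 units/hr
Rate = 4.588182 units/hr ÷ 1.162791 units/mL = 3.945836 mL/hr
Time remaining = 15.00872 mL ÷ 3.945836 mL/hr = 3.803685 hr

3.8 hours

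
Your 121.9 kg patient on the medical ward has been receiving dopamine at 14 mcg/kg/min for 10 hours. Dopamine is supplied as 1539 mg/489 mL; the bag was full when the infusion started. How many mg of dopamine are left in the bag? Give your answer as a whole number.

515 mg

Dose = 14 mcg/kg/min × 121.9 kg = 1706.6 mcg/min
1706.6 mcg/min × 60 min/hr = 102396 mcg/hr
Concentration = 1539 mg ÷ 489 mL = 3.147239 mg/mL = 3147.239 mcg/mL
Rate = 102396 mcg/hr ÷ 3147.239 mcg/mL = 32.53518 mL/hr
Volume infused = 32.53518 mL/hr × 10 hr = 325.3518 mL
Volume remaining = 489 − 325.3518 = 163.6482 mL
Drug remaining = 163.6482 mL × 3147.239 mcg/mL = 515040 mcg = 515.04 mg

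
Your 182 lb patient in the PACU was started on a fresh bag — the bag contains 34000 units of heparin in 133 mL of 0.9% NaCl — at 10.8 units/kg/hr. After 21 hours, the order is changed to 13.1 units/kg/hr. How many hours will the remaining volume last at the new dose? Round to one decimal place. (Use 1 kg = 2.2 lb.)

Initial rate:
Weight = 182 lb ÷ 2.2 lb/kg = 82.72727 kg
Dose = 10.8 units/kg/hr × 82.72727 kg = 893.4545 units/hr
Concentration = 34000 units ÷ 133 mL = 255.6391 units/mL
Rate = 893.4545 units/hr ÷ 255.6391 units/mL = 3.494984 mL/hr
Volume infused so far = 3.494984 mL/hr × 21 hr = 73.39466 mL
Volume remaining = 133 − 73.39466 = 59.60534 mL
New rate:
Dose = 13.1 units/kg/hr × 82.72727 kg = 1083.727 units/hr
Rate = 1083.727 units/hr ÷ 255.6391 units/mL = 4.239286 mL/hr
Time remaining = 59.60534 mL ÷ 4.239286 mL/hr = 14.06023 hr

14.1 hours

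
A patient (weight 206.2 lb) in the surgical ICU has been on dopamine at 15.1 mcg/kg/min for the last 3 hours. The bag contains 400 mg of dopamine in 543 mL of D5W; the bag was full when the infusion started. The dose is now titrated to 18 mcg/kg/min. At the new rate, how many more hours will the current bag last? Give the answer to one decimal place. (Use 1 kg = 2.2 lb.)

Initial rate:
Weight = 206.2 lb ÷ 2.2 lb/kg = 93.72727 kg
Dose = 15.1 mcg/kg/min × 93.72727 kg = 1415.282 mcg/min
1415.282 mcg/min × 60 min/hr = 84916.91 mcg/hr
Concentration = 400 mg ÷ 543 mL = 0.7366483 mg/mL = 736.6483 mcg/mL
Rate = 84916.91 mcg/hr ÷ 736.6483 mcg/mL = 115.2747 mL/hr
Volume infused so far = 115.2747 mL/hr × 3 hr = 345.8241 mL
Volume remaining = 543 − 345.8241 = 197.1759 mL
New rate:
Dose = 18 mcg/kg/min × 93.72727 kg = 1687.091 mcg/min
1687.091 mcg/min × 60 min/hr = 101225.5 mcg/hr
Rate = 101225.5 mcg/hr ÷ 736.6483 mcg/mL = 137.4136 mL/hr
Time remaining = 197.1759 mL ÷ 137.4136 mL/hr = 1.434909 hr

1.4 hours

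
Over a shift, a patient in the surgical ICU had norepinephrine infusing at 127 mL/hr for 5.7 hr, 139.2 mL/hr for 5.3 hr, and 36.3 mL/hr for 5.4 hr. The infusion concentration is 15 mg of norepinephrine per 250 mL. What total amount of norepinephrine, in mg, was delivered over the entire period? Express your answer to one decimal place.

99.5 mg

Concentration = 15 mg ÷ 250 mL = 0.06 mg/mL
Stage 1: 127 mL/hr × 5.7 hr = 723.9 mL → 723.9 mL × 0.06 mg/mL = 43.434 mg
Stage 2: 139.2 mL/hr × 5.3 hr = 737.76 mL → 737.76 mL × 0.06 mg/mL = 44.2656 mg
Stage 3: 36.3 mL/hr × 5.4 hr = 196.02 mL → 196.02 mL × 0.06 mg/mL = 11.7612 mg
Total = 43.434 + 44.2656 + 11.7612 = 99.4608 mg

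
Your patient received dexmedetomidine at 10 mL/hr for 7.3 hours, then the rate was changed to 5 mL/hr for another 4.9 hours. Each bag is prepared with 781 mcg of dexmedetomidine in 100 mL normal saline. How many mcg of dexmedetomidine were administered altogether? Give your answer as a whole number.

Concentration = 781 mcg ÷ 100 mL = 7.81 mcg/mL
Stage 1: 10 mL/hr × 7.3 hr = 73 mL → 73 mL × 7.81 mcg/mL = 570.13 mcg
Stage 2: 5 mL/hr × 4.9 hr = 24.5 mL → 24.5 mL × 7.81 mcg/mL = 191.345 mcg
Total = 570.13 + 191.345 = 761.475 mcg

761 mcg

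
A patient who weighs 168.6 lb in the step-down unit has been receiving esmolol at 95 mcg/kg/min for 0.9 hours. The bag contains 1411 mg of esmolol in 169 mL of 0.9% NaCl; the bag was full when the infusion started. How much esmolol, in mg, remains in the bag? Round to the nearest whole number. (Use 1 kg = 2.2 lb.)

Weight = 168.6 lb ÷ 2.2 lb/kg = 76.63636 kg
Dose = 95 mcg/kg/min × 76.63636 kg = 7280.455 mcg/min
7280.455 mcg/min × 60 min/hr = 436827.3 mcg/hr
Concentration = 1411 mg ÷ 169 mL = 8.349112 mg/mL = 8349.112 mcg/mL
Rate = 436827.3 mcg/hr ÷ 8349.112 mcg/mL = 52.3202 mL/hr
Volume infused = 52.3202 mL/hr × 0.9 hr = 47.08818 mL
Volume remaining = 169 − 47.08818 = 121.9118 mL
Drug remaining = 121.9118 mL × 8349.112 mcg/mL = 1017855 mcg = 1017.855 mg

1018 mg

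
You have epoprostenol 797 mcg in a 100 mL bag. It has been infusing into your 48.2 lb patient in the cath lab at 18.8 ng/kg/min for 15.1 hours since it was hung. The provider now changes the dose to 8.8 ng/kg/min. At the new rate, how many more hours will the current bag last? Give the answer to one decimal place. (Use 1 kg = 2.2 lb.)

36.6 hours

Initial rate:
Weight = 48.2 lb ÷ 2.2 lb/kg = 21.90909 kg
Dose = 18.8 ng/kg/min × 21.90909 kg = 411.8909 ng/min
411.8909 ng/min × 60 min/hr = 24713.45 ng/hr
Concentration = 797 mcg ÷ 100 mL = 7.97 mcg/mL = 7970 ng/mL
Rate = 24713.45 ng/hr ÷ 7970 ng/mL = 3.10081 mL/hr
Volume infused so far = 3.10081 mL/hr × 15.1 hr = 46.82223 mL
Volume remaining = 100 − 46.82223 = 53.17777 mL
New rate:
Dose = 8.8 ng/kg/min × 21.90909 kg = 192.8 ng/min
192.8 ng/min × 60 min/hr = 11568 ng/hr
Rate = 11568 ng/hr ÷ 7970 ng/mL = 1.451443 mL/hr
Time remaining = 53.17777 mL ÷ 1.451443 mL/hr = 36.63787 hr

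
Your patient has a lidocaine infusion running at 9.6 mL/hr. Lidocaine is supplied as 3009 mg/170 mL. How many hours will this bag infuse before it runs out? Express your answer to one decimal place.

17.7 hours

Duration = 170 mL ÷ 9.6 mL/hr = 17.70833 hr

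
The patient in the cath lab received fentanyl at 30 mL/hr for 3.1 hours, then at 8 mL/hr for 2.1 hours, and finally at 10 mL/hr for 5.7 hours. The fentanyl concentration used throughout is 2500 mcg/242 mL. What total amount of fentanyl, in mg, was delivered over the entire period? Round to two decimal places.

Concentration = 2500 mcg ÷ 242 mL = 10.33058 mcg/mL
Stage 1: 30 mL/hr × 3.1 hr = 93 mL → 93 mL × 10.33058 mcg/mL = 960.7438 mcg
Stage 2: 8 mL/hr × 2.1 hr = 16.8 mL → 16.8 mL × 10.33058 mcg/mL = 173.5537 mcg
Stage 3: 10 mL/hr × 5.7 hr = 57 mL → 57 mL × 10.33058 mcg/mL = 588.843 mcg
Total = 960.7438 + 173.5537 + 588.843 = 1723.14 mcg = 1.72314 mg

1.72 mg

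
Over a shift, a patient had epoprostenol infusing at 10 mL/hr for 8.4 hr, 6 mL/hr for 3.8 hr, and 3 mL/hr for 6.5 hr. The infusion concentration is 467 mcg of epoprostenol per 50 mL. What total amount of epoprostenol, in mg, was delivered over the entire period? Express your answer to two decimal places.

1.18 mg

Concentration = 467 mcg ÷ 50 mL = 9.34 mcg/mL
Stage 1: 10 mL/hr × 8.4 hr = 84 mL → 84 mL × 9.34 mcg/mL = 784.56 mcg
Stage 2: 6 mL/hr × 3.8 hr = 22.8 mL → 22.8 mL × 9.34 mcg/mL = 212.952 mcg
Stage 3: 3 mL/hr × 6.5 hr = 19.5 mL → 19.5 mL × 9.34 mcg/mL = 182.13 mcg
Total = 784.56 + 212.952 + 182.13 = 1179.642 mcg = 1.179642 mg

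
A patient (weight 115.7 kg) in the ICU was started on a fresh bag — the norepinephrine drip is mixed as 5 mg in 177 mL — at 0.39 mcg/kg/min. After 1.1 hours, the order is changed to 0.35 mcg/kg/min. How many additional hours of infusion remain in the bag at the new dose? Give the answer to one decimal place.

Initial rate:
Dose = 0.39 mcg/kg/min × 115.7 kg = 45.123 mcg/min
45.123 mcg/min × 60 min/hr = 2707.38 mcg/hr
Concentration = 5 mg ÷ 177 mL = 0.02824859 mg/mL = 28.24859 mcg/mL
Rate = 2707.38 mcg/hr ÷ 28.24859 mcg/mL = 95.84125 mL/hr
Volume infused so far = 95.84125 mL/hr × 1.1 hr = 105.4254 mL
Volume remaining = 177 − 105.4254 = 71.57462 mL
New rate:
Dose = 0.35 mcg/kg/min × 115.7 kg = 40.495 mcg/min
40.495 mcg/min × 60 min/hr = 2429.7 mcg/hr
Rate = 2429.7 mcg/hr ÷ 28.24859 mcg/mL = 86.01138 mL/hr
Time remaining = 71.57462 mL ÷ 86.01138 mL/hr = 0.8321529 hr

0.8 hours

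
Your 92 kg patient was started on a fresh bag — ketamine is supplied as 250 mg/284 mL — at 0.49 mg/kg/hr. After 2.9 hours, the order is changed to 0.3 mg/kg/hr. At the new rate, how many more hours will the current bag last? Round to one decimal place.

Initial rate:
Dose = 0.49 mg/kg/hr × 92 kg = 45.08 mg/hr
Concentration = 250 mg ÷ 284 mL = 0.8802817 mg/mL
Rate = 45.08 mg/hr ÷ 0.8802817 mg/mL = 51.21088 mL/hr
Volume infused so far = 51.21088 mL/hr × 2.9 hr = 148.5116 mL
Volume remaining = 284 − 148.5116 = 135.4884 mL
New rate:
Dose = 0.3 mg/kg/hr × 92 kg = 27.6 mg/hr
Rate = 27.6 mg/hr ÷ 0.8802817 mg/mL = 31.3536 mL/hr
Time remaining = 135.4884 mL ÷ 31.3536 mL/hr = 4.321304 hr

4.3 hours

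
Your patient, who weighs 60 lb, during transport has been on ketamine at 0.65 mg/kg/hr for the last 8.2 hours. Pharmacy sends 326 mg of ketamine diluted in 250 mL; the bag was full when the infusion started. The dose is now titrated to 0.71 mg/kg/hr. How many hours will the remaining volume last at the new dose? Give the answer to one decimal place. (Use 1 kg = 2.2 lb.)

Initial rate:
Weight = 60 lb ÷ 2.2 lb/kg = 27.27273 kg
Dose = 0.65 mg/kg/hr × 27.27273 kg = 17.72727 mg/hr
Concentration = 326 mg ÷ 250 mL = 1.304 mg/mL
Rate = 17.72727 mg/hr ÷ 1.304 mg/mL = 13.59453 mL/hr
Volume infused so far = 13.59453 mL/hr × 8.2 hr = 111.4752 mL
Volume remaining = 250 − 111.4752 = 138.5248 mL
New rate:
Dose = 0.71 mg/kg/hr × 27.27273 kg = 19.36364 mg/hr
Rate = 19.36364 mg/hr ÷ 1.304 mg/mL = 14.84941 mL/hr
Time remaining = 138.5248 mL ÷ 14.84941 mL/hr = 9.328638 hr

9.3 hours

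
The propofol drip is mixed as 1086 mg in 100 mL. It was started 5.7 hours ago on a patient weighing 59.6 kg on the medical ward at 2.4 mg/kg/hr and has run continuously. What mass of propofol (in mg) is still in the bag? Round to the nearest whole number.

271 mg

Dose = 2.4 mg/kg/hr × 59.6 kg = 143.04 mg/hr
Concentration = 1086 mg ÷ 100 mL = 10.86 mg/mL
Rate = 143.04 mg/hr ÷ 10.86 mg/mL = 13.17127 mL/hr
Volume infused = 13.17127 mL/hr × 5.7 hr = 75.07624 mL
Volume remaining = 100 − 75.07624 = 24.92376 mL
Drug remaining = 24.92376 mL × 10.86 mg/mL = 270.672 mg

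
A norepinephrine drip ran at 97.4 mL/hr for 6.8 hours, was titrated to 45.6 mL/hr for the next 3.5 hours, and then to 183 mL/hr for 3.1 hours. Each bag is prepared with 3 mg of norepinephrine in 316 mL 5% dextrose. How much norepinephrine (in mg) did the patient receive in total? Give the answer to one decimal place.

13.2 mg

Concentration = 3 mg ÷ 316 mL = 0.009493671 mg/mL
Stage 1: 97.4 mL/hr × 6.8 hr = 662.32 mL → 662.32 mL × 0.009493671 mg/mL = 6.287848 mg
Stage 2: 45.6 mL/hr × 3.5 hr = 159.6 mL → 159.6 mL × 0.009493671 mg/mL = 1.51519 mg
Stage 3: 183 mL/hr × 3.1 hr = 567.3 mL → 567.3 mL × 0.009493671 mg/mL = 5.385759 mg
Total = 6.287848 + 1.51519 + 5.385759 = 13.1888 mg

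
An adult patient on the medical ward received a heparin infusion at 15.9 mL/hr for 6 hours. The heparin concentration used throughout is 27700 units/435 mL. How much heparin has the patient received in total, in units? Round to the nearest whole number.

Concentration = 27700 units ÷ 435 mL = 63.67816 units/mL
Drug rate = 15.9 mL/hr × 63.67816 units/mL = 1012.483 units/hr
Total = 1012.483 units/hr × 6 hr = 6074.897 units

6075 units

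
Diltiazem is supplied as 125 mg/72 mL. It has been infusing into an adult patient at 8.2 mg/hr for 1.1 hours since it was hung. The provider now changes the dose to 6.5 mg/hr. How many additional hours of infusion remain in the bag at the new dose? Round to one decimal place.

17.8 hours

Initial rate:
Concentration = 125 mg ÷ 72 mL = 1.736111 mg/mL
Rate = 8.2 mg/hr ÷ 1.736111 mg/mL = 4.7232 mL/hr
Volume infused so far = 4.7232 mL/hr × 1.1 hr = 5.19552 mL
Volume remaining = 72 − 5.19552 = 66.80448 mL
New rate:
Rate = 6.5 mg/hr ÷ 1.736111 mg/mL = 3.744 mL/hr
Time remaining = 66.80448 mL ÷ 3.744 mL/hr = 17.84308 hr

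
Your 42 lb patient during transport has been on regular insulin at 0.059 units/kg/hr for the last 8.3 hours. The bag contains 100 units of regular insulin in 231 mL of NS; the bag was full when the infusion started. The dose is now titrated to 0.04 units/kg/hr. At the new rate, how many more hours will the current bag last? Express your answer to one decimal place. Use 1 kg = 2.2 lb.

Initial rate:
Weight = 42 lb ÷ 2.2 lb/kg = 19.09091 kg
Dose = 0.059 units/kg/hr × 19.09091 kg = 1.126364 units/hr
Concentration = 100 units ÷ 231 mL = 0.4329004 units/mL
Rate = 1.126364 units/hr ÷ 0.4329004 units/mL = 2.6019 mL/hr
Volume infused so far = 2.6019 mL/hr × 8.3 hr = 21.59577 mL
Volume remaining = 231 − 21.59577 = 209.4042 mL
New rate:
Dose = 0.04 units/kg/hr × 19.09091 kg = 0.7636364 units/hr
Rate = 0.7636364 units/hr ÷ 0.4329004 units/mL = 1.764 mL/hr
Time remaining = 209.4042 mL ÷ 1.764 mL/hr = 118.7099 hr

118.7 hours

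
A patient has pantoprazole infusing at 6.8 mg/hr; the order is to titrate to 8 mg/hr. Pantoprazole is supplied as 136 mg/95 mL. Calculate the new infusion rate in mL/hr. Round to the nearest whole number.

6 mL/hr

Concentration = 136 mg ÷ 95 mL = 1.431579 mg/mL
Rate = 8 mg/hr ÷ 1.431579 mg/mL = 5.588235 mL/hr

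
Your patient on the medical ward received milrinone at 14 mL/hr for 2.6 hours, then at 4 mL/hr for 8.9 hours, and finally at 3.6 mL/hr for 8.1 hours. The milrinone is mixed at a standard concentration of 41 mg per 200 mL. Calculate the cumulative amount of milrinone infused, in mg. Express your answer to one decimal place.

20.7 mg

Concentration = 41 mg ÷ 200 mL = 0.205 mg/mL
Stage 1: 14 mL/hr × 2.6 hr = 36.4 mL → 36.4 mL × 0.205 mg/mL = 7.462 mg
Stage 2: 4 mL/hr × 8.9 hr = 35.6 mL → 35.6 mL × 0.205 mg/mL = 7.298 mg
Stage 3: 3.6 mL/hr × 8.1 hr = 29.16 mL → 29.16 mL × 0.205 mg/mL = 5.9778 mg
Total = 7.462 + 7.298 + 5.9778 = 20.7378 mg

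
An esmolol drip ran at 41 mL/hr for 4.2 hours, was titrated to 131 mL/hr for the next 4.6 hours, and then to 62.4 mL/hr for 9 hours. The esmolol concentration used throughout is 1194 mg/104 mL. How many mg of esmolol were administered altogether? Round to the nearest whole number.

15343 mg

Concentration = 1194 mg ÷ 104 mL = 11.48077 mg/mL
Stage 1: 41 mL/hr × 4.2 hr = 172.2 mL → 172.2 mL × 11.48077 mg/mL = 1976.988 mg
Stage 2: 131 mL/hr × 4.6 hr = 602.6 mL → 602.6 mL × 11.48077 mg/mL = 6918.312 mg
Stage 3: 62.4 mL/hr × 9 hr = 561.6 mL → 561.6 mL × 11.48077 mg/mL = 6447.6 mg
Total = 1976.988 + 6918.312 + 6447.6 = 15342.9 mg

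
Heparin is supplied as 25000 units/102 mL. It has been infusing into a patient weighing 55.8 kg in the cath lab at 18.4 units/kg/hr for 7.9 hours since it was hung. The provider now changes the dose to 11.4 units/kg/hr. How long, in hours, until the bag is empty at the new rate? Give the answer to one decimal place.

26.5 hours

Initial rate:
Dose = 18.4 units/kg/hr × 55.8 kg = 1026.72 units/hr
Concentration = 25000 units ÷ 102 mL = 245.098 units/mL
Rate = 1026.72 units/hr ÷ 245.098 units/mL = 4.189018 mL/hr
Volume infused so far = 4.189018 mL/hr × 7.9 hr = 33.09324 mL
Volume remaining = 102 − 33.09324 = 68.90676 mL
New rate:
Dose = 11.4 units/kg/hr × 55.8 kg = 636.12 units/hr
Rate = 636.12 units/hr ÷ 245.098 units/mL = 2.59537 mL/hr
Time remaining = 68.90676 mL ÷ 2.59537 mL/hr = 26.54988 hr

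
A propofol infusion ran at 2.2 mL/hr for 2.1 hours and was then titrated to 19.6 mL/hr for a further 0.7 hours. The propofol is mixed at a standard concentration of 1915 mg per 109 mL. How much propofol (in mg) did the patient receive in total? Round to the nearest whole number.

322 mg

Concentration = 1915 mg ÷ 109 mL = 17.56881 mg/mL
Stage 1: 2.2 mL/hr × 2.1 hr = 4.62 mL → 4.62 mL × 17.56881 mg/mL = 81.16789 mg
Stage 2: 19.6 mL/hr × 0.7 hr = 13.72 mL → 13.72 mL × 17.56881 mg/mL = 241.044 mg
Total = 81.16789 + 241.044 = 322.2119 mg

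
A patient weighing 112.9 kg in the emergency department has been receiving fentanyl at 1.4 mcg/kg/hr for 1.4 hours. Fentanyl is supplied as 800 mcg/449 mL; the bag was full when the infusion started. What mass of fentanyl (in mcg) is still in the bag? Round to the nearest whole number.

579 mcg

Dose = 1.4 mcg/kg/hr × 112.9 kg = 158.06 mcg/hr
Concentration = 800 mcg ÷ 449 mL = 1.781737 mcg/mL
Rate = 158.06 mcg/hr ÷ 1.781737 mcg/mL = 88.71117 mL/hr
Volume infused = 88.71117 mL/hr × 1.4 hr = 124.1956 mL
Volume remaining = 449 − 124.1956 = 324.8044 mL
Drug remaining = 324.8044 mL × 1.781737 mcg/mL = 578.716 mcg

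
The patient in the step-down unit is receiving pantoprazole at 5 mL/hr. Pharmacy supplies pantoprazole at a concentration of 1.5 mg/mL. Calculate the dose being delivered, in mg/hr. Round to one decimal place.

Drug rate = 5 mL/hr × 1.5 mg/mL = 7.5 mg/hr

7.5 mg/hr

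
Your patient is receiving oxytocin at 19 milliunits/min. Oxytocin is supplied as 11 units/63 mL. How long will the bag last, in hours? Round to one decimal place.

19 milliunits/min × 60 min/hr = 1140 milliunits/hr
Concentration = 11 units ÷ 63 mL = 0.1746032 units/mL = 174.6032 milliunits/mL
Rate = 1140 milliunits/hr ÷ 174.6032 milliunits/mL = 6.529091 mL/hr
Duration = 63 mL ÷ 6.529091 mL/hr = 9.649123 hr

9.6 hours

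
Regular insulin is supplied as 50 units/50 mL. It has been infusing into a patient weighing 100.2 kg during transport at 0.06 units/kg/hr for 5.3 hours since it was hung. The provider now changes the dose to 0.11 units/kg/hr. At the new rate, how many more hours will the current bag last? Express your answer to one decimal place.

Initial rate:
Dose = 0.06 units/kg/hr × 100.2 kg = 6.012 units/hr
Concentration = 50 units ÷ 50 mL = 1 units/mL
Rate = 6.012 units/hr ÷ 1 units/mL = 6.012 mL/hr
Volume infused so far = 6.012 mL/hr × 5.3 hr = 31.8636 mL
Volume remaining = 50 − 31.8636 = 18.1364 mL
New rate:
Dose = 0.11 units/kg/hr × 100.2 kg = 11.022 units/hr
Rate = 11.022 units/hr ÷ 1 units/mL = 11.022 mL/hr
Time remaining = 18.1364 mL ÷ 11.022 mL/hr = 1.645473 hr

1.6 hours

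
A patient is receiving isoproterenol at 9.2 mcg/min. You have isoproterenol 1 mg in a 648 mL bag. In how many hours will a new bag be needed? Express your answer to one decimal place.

1.8 hours

9.2 mcg/min × 60 min/hr = 552 mcg/hr
Concentration = 1 mg ÷ 648 mL = 0.00154321 mg/mL = 1.54321 mcg/mL
Rate = 552 mcg/hr ÷ 1.54321 mcg/mL = 357.696 mL/hr
Duration = 648 mL ÷ 357.696 mL/hr = 1.811594 hr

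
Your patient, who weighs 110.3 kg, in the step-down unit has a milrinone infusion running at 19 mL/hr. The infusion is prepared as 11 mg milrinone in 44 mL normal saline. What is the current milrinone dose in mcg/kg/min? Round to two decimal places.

0.72 mcg/kg/min

Concentration = 11 mg ÷ 44 mL = 0.25 mg/mL = 250 mcg/mL
Drug rate = 19 mL/hr × 250 mcg/mL = 4750 mcg/hr
4750 mcg/hr ÷ 60 min/hr = 79.16667 mcg/min
79.16667 mcg/min ÷ 110.3 kg = 0.7177395 mcg/kg/min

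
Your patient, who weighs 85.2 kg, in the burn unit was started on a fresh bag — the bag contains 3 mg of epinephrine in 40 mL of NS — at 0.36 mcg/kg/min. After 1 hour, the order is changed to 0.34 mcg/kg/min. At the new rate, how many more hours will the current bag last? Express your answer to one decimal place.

Initial rate:
Dose = 0.36 mcg/kg/min × 85.2 kg = 30.672 mcg/min
30.672 mcg/min × 60 min/hr = 1840.32 mcg/hr
Concentration = 3 mg ÷ 40 mL = 0.075 mg/mL = 75 mcg/mL
Rate = 1840.32 mcg/hr ÷ 75 mcg/mL = 24.5376 mL/hr
Volume infused so far = 24.5376 mL/hr × 1 hr = 24.5376 mL
Volume remaining = 40 − 24.5376 = 15.4624 mL
New rate:
Dose = 0.34 mcg/kg/min × 85.2 kg = 28.968 mcg/min
28.968 mcg/min × 60 min/hr = 1738.08 mcg/hr
Rate = 1738.08 mcg/hr ÷ 75 mcg/mL = 23.1744 mL/hr
Time remaining = 15.4624 mL ÷ 23.1744 mL/hr = 0.667219 hr

0.7 hours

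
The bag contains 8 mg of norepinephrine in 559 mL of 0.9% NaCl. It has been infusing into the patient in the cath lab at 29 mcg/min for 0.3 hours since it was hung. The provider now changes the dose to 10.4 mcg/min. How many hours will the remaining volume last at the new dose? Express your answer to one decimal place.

Initial rate:
29 mcg/min × 60 min/hr = 1740 mcg/hr
Concentration = 8 mg ÷ 559 mL = 0.01431127 mg/mL = 14.31127 mcg/mL
Rate = 1740 mcg/hr ÷ 14.31127 mcg/mL = 121.5825 mL/hr
Volume infused so far = 121.5825 mL/hr × 0.3 hr = 36.47475 mL
Volume remaining = 559 − 36.47475 = 522.5253 mL
New rate:
10.4 mcg/min × 60 min/hr = 624 mcg/hr
Rate = 624 mcg/hr ÷ 14.31127 mcg/mL = 43.602 mL/hr
Time remaining = 522.5253 mL ÷ 43.602 mL/hr = 11.98397 hr

12.0 hours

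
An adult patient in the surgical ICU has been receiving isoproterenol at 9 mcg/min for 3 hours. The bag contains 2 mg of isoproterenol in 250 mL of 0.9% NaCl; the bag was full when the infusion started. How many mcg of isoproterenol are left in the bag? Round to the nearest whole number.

380 mcg

9 mcg/min × 60 min/hr = 540 mcg/hr
Concentration = 2 mg ÷ 250 mL = 0.008 mg/mL = 8 mcg/mL
Rate = 540 mcg/hr ÷ 8 mcg/mL = 67.5 mL/hr
Volume infused = 67.5 mL/hr × 3 hr = 202.5 mL
Volume remaining = 250 − 202.5 = 47.5 mL
Drug remaining = 47.5 mL × 8 mcg/mL = 380 mcg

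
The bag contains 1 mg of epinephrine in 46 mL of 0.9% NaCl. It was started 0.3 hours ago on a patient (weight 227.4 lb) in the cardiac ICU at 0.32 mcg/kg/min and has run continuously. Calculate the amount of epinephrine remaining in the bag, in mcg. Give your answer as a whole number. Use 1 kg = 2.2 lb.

Weight = 227.4 lb ÷ 2.2 lb/kg = 103.3636 kg
Dose = 0.32 mcg/kg/min × 103.3636 kg = 33.07636 mcg/min
33.07636 mcg/min × 60 min/hr = 1984.582 mcg/hr
Concentration = 1 mg ÷ 46 mL = 0.02173913 mg/mL = 21.73913 mcg/mL
Rate = 1984.582 mcg/hr ÷ 21.73913 mcg/mL = 91.29076 mL/hr
Volume infused = 91.29076 mL/hr × 0.3 hr = 27.38723 mL
Volume remaining = 46 − 27.38723 = 18.61277 mL
Drug remaining = 18.61277 mL × 21.73913 mcg/mL = 404.6255 mcg

405 mcg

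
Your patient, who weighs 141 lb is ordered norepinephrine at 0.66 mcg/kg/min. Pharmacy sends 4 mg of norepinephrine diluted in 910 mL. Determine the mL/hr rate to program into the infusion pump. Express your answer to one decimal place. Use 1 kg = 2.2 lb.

577.4 mL/hr

Weight = 141 lb ÷ 2.2 lb/kg = 64.09091 kg
Dose = 0.66 mcg/kg/min × 64.09091 kg = 42.3 mcg/min
42.3 mcg/min × 60 min/hr = 2538 mcg/hr
Concentration = 4 mg ÷ 910 mL = 0.004395604 mg/mL = 4.395604 mcg/mL
Rate = 2538 mcg/hr ÷ 4.395604 mcg/mL = 577.395 mL/hr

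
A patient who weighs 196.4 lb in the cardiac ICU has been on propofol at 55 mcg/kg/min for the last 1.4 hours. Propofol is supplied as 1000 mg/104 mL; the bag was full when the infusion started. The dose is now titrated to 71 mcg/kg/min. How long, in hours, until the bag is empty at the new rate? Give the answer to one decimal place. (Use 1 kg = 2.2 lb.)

1.5 hours

Initial rate:
Weight = 196.4 lb ÷ 2.2 lb/kg = 89.27273 kg
Dose = 55 mcg/kg/min × 89.27273 kg = 4910 mcg/min
4910 mcg/min × 60 min/hr = 294600 mcg/hr
Concentration = 1000 mg ÷ 104 mL = 9.615385 mg/mL = 9615.385 mcg/mL
Rate = 294600 mcg/hr ÷ 9615.385 mcg/mL = 30.6384 mL/hr
Volume infused so far = 30.6384 mL/hr × 1.4 hr = 42.89376 mL
Volume remaining = 104 − 42.89376 = 61.10624 mL
New rate:
Dose = 71 mcg/kg/min × 89.27273 kg = 6338.364 mcg/min
6338.364 mcg/min × 60 min/hr = 380301.8 mcg/hr
Rate = 380301.8 mcg/hr ÷ 9615.385 mcg/mL = 39.55139 mL/hr
Time remaining = 61.10624 mL ÷ 39.55139 mL/hr = 1.544983 hr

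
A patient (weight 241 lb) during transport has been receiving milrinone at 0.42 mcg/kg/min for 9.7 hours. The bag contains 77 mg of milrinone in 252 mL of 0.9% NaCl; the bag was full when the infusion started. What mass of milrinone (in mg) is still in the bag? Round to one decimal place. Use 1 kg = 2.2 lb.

Weight = 241 lb ÷ 2.2 lb/kg = 109.5455 kg
Dose = 0.42 mcg/kg/min × 109.5455 kg = 46.00909 mcg/min
46.00909 mcg/min × 60 min/hr = 2760.545 mcg/hr
Concentration = 77 mg ÷ 252 mL = 0.3055556 mg/mL = 305.5556 mcg/mL
Rate = 2760.545 mcg/hr ÷ 305.5556 mcg/mL = 9.034512 mL/hr
Volume infused = 9.034512 mL/hr × 9.7 hr = 87.63477 mL
Volume remaining = 252 − 87.63477 = 164.3652 mL
Drug remaining = 164.3652 mL × 305.5556 mcg/mL = 50222.71 mcg = 50.22271 mg

50.2 mg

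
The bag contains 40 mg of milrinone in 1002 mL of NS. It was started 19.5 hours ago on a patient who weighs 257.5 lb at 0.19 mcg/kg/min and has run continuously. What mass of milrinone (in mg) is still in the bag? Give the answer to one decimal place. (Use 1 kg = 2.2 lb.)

14.0 mg

Weight = 257.5 lb ÷ 2.2 lb/kg = 117.0455 kg
Dose = 0.19 mcg/kg/min × 117.0455 kg = 22.23864 mcg/min
22.23864 mcg/min × 60 min/hr = 1334.318 mcg/hr
Concentration = 40 mg ÷ 1002 mL = 0.03992016 mg/mL = 39.92016 mcg/mL
Rate = 1334.318 mcg/hr ÷ 39.92016 mcg/mL = 33.42467 mL/hr
Volume infused = 33.42467 mL/hr × 19.5 hr = 651.7811 mL
Volume remaining = 1002 − 651.7811 = 350.2189 mL
Drug remaining = 350.2189 mL × 39.92016 mcg/mL = 13980.8 mcg = 13.9808 mg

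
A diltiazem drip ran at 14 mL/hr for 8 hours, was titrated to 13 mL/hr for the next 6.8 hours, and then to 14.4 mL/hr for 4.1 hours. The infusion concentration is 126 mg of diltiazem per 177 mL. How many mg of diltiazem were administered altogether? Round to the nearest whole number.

185 mg

Concentration = 126 mg ÷ 177 mL = 0.7118644 mg/mL
Stage 1: 14 mL/hr × 8 hr = 112 mL → 112 mL × 0.7118644 mg/mL = 79.72881 mg
Stage 2: 13 mL/hr × 6.8 hr = 88.4 mL → 88.4 mL × 0.7118644 mg/mL = 62.92881 mg
Stage 3: 14.4 mL/hr × 4.1 hr = 59.04 mL → 59.04 mL × 0.7118644 mg/mL = 42.02847 mg
Total = 79.72881 + 62.92881 + 42.02847 = 184.6861 mg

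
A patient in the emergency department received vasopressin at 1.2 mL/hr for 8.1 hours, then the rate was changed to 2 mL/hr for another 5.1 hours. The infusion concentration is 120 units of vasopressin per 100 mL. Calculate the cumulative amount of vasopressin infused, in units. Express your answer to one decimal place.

Concentration = 120 units ÷ 100 mL = 1.2 units/mL
Stage 1: 1.2 mL/hr × 8.1 hr = 9.72 mL → 9.72 mL × 1.2 units/mL = 11.664 units
Stage 2: 2 mL/hr × 5.1 hr = 10.2 mL → 10.2 mL × 1.2 units/mL = 12.24 units
Total = 11.664 + 12.24 = 23.904 units

23.9 units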